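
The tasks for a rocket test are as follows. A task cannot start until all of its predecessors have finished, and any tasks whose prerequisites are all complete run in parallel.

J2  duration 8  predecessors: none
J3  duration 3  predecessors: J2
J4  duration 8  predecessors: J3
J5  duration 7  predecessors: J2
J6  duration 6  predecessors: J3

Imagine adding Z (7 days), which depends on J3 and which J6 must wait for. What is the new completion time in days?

Originally the job takes 19 days.
With Z inserted, J6 now waits for max(J3, Z).
New critical path: J2→J3→Z→J6 = 8+3+7+6 = 24 ⇒ 24 days.

24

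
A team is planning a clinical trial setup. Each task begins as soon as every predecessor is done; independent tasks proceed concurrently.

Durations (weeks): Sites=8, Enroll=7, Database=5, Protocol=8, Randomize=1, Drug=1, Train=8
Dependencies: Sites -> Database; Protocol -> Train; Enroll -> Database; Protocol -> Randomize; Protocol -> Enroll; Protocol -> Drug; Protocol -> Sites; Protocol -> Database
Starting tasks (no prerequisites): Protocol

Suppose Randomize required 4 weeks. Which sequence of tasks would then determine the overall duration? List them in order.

Protocol, Sites, Database

Baseline: Protocol→Sites→Database = 8+8+5 = 21 → 21 weeks.
Randomize is off the critical path — its longest chain is 9 weeks, giving 12 of slack.
No other chain overtakes it, so the finish is 21 weeks.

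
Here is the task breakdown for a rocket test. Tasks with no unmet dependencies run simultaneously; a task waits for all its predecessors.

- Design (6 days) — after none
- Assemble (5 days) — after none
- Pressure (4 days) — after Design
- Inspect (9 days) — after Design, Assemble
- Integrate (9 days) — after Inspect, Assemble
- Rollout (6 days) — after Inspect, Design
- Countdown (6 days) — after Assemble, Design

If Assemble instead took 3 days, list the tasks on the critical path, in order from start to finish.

The binding path is Design→Inspect→Integrate = 6+9+9 = 24; finish at 24 days.
The longest path through Assemble is only 23 days, so Assemble has float 1.
The critical path is still Design→Inspect→Integrate; finish is now 24 days.

Design, Inspect, Integrate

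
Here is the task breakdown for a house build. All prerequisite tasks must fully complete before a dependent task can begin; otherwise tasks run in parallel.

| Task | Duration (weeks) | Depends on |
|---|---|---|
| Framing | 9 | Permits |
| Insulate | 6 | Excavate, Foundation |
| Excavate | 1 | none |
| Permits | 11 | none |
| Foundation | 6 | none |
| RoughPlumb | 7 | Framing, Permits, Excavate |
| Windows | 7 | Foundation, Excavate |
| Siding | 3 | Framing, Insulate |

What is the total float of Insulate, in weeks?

12

Critical path: Permits→Framing→RoughPlumb = 11+9+7 = 27, so the finish is 27 weeks.
The longest chain containing Insulate totals 15 weeks.
So Insulate can slip 24 − 12 = 12 weeks.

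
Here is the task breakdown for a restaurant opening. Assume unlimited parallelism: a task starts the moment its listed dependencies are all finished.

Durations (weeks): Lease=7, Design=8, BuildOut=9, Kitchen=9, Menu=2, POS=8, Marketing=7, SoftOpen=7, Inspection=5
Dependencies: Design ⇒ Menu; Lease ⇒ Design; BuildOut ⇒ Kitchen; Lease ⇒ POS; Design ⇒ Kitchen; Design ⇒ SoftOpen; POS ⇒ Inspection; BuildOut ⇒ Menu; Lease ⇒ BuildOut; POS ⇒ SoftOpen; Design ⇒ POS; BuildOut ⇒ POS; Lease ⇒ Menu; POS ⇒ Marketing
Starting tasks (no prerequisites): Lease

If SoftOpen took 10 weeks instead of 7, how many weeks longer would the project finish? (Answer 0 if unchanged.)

3

The binding path is Lease→BuildOut→POS→SoftOpen = 7+9+8+7 = 31; finish at 31 weeks.
Since SoftOpen is critical, the +3 change carries straight to that chain (now 34 weeks).
That remains the longest chain; total 34 weeks.
Change in finish: 34 − 31 = +3 weeks.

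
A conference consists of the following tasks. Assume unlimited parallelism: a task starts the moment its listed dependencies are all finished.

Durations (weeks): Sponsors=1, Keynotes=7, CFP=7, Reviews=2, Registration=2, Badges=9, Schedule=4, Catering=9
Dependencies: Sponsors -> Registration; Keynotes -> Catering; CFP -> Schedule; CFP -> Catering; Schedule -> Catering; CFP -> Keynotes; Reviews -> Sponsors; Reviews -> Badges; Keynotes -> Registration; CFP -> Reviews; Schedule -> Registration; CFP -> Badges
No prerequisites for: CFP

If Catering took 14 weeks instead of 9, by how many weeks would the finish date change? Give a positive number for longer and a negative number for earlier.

5

Critical path before the change: CFP→Keynotes→Catering = 7+7+9 = 23 giving 23 weeks.
Catering lies on that path, so at 14 weeks the path becomes 28 weeks.
The critical path is still CFP→Keynotes→Catering; finish is now 28 weeks.
Change in finish: 28 − 23 = +5 weeks.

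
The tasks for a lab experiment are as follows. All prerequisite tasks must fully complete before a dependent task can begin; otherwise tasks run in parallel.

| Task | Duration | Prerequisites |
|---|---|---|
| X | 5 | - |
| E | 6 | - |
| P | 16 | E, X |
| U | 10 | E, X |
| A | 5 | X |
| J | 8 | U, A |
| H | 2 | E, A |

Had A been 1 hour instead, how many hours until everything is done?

Baseline: E→U→J = 6+10+8 = 24 → 24 hours.
A has 6 hours of float (longest path through it is 18).
The critical path is still E→U→J; finish is now 24 hours.

24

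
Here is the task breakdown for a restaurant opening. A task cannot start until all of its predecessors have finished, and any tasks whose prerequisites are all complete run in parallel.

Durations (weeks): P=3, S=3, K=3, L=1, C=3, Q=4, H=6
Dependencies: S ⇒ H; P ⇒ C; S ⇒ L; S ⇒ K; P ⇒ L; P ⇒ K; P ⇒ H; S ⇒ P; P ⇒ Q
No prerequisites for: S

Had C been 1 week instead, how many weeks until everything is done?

12

Critical path before the change: S→P→H = 3+3+6 = 12 giving 12 weeks.
The longest path through C is only 9 weeks, so C has float 3.
That remains the longest chain; total 12 weeks.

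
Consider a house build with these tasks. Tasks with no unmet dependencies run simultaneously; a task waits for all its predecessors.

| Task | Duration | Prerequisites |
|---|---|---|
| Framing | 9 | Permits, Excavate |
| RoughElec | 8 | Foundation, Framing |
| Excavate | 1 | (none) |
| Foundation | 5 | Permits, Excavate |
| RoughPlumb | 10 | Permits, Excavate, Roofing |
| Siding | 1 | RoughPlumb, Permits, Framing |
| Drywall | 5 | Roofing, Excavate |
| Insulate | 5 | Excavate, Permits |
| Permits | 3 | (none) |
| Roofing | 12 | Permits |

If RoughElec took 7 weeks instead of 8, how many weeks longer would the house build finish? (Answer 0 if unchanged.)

0

Baseline: Permits→Roofing→RoughPlumb→Siding = 3+12+10+1 = 26 → 26 weeks.
RoughElec has 6 weeks of float (longest path through it is 20).
No other chain overtakes it, so the finish is 26 weeks.
Change in finish: 26 − 26 = +0 weeks.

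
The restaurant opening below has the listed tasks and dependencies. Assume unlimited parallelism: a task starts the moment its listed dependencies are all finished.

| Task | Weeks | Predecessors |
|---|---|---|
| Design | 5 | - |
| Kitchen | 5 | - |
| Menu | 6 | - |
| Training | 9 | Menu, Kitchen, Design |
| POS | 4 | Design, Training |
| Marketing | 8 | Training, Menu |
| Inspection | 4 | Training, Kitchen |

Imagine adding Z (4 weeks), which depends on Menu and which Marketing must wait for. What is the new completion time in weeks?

23

Originally the schedule takes 23 weeks.
With Z inserted, Marketing now waits for max(Training, Menu, Z).
New critical path: Menu→Training→Marketing = 6+9+8 = 23 ⇒ 23 weeks.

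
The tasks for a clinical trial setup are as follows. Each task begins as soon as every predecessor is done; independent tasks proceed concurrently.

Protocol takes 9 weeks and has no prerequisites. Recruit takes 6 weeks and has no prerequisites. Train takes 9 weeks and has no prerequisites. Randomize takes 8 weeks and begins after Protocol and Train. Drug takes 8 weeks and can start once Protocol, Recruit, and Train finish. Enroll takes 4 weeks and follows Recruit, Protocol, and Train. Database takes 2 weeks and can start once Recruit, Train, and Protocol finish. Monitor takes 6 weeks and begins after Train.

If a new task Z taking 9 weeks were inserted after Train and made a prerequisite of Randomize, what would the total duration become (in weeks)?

26

Originally the clinical trial setup takes 17 weeks.
With Z inserted, Randomize now waits for max(Protocol, Train, Z).
New critical path: Train→Z→Randomize = 9+9+8 = 26 ⇒ 26 weeks.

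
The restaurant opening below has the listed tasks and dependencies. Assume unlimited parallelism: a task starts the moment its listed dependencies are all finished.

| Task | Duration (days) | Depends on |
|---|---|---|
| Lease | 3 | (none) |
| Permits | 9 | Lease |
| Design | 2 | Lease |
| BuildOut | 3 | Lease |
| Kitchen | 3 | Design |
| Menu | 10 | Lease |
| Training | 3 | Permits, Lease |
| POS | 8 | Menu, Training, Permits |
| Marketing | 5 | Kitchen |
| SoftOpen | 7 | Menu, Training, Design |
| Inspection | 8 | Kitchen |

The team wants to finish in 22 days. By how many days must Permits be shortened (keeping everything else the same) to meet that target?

Current finish: 23 days; target: 22.
Permits is on every critical path, so each day cut from Permits cuts the finish by one (this holds down to a finish of 21).
Need 23 − 22 = 1 day off Permits → Permits becomes 8 days, finish becomes 22.

1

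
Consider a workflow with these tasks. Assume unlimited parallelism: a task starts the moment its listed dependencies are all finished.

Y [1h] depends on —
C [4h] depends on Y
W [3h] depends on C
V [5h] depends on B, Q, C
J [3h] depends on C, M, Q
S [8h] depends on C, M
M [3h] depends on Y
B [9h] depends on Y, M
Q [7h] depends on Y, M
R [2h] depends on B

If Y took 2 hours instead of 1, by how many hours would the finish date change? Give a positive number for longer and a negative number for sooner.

Actual critical path: Y→M→B→V = 1+3+9+5 = 18 ⇒ 18 hours.
Since Y is critical, the +1 change carries straight to that chain (now 19 hours).
The critical path is still Y→M→B→V; finish is now 19 hours.
Change in finish: 19 − 18 = +1 hours.

1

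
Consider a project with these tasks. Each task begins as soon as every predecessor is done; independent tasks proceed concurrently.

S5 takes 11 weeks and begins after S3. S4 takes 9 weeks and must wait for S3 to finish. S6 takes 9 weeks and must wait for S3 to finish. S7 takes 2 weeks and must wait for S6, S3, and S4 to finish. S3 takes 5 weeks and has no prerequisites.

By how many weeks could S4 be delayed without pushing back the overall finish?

The longest chain is S3→S4→S7 = 5+9+2 = 16; overall finish 16 weeks.
The longest chain containing S4 totals 16 weeks.
Slack of S4 = 5 − 5 = 0 weeks.

0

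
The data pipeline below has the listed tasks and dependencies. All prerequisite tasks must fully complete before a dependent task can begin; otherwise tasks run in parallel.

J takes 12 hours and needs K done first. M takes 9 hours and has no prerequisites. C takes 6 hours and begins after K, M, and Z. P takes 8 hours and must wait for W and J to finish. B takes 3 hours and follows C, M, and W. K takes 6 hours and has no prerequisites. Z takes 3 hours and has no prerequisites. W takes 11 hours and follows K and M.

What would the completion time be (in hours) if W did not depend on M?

26

With the dependency in place, M→W→P = 9+11+8 = 28 sets the finish at 28 hours.
Without M→W, W's earliest start moves from 9 to 6.
New critical path: K→J→P = 6+12+8 = 26 ⇒ 26 hours.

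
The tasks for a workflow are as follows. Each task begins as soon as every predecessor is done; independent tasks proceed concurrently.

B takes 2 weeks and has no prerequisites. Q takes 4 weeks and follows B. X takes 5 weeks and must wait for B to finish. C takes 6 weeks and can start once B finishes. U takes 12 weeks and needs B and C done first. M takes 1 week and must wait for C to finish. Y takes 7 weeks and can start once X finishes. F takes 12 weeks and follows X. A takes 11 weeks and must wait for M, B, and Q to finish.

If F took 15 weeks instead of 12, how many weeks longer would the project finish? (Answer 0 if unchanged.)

2

Critical path before the change: B→C→U = 2+6+12 = 20 giving 20 weeks.
F has 1 week of float (longest path through it is 19).
Now B→X→F = 2+5+15 = 22 is longest, so the finish becomes 22 weeks.
Change in finish: 22 − 20 = +2 weeks.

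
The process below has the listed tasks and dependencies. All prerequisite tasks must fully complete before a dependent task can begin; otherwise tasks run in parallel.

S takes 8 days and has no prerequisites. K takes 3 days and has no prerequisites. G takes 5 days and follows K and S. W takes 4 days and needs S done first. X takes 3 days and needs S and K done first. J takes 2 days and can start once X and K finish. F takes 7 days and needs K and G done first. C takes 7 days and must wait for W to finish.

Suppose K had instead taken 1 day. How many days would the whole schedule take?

20

Critical path before the change: S→G→F = 8+5+7 = 20 giving 20 days.
K is off the critical path — its longest chain is 15 days, giving 5 of slack.
No other chain overtakes it, so the finish is 20 days.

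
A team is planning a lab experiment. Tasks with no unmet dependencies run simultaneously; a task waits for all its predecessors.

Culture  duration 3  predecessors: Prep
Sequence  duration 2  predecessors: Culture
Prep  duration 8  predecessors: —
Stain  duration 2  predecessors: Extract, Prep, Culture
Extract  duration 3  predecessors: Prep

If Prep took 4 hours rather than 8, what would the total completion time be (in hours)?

As given, the longest chain is Prep→Culture→Sequence = 8+3+2 = 13, so the finish is 13 hours.
Prep is on the critical path; changing it to 4 makes that path 9 hours.
The critical path is still Prep→Culture→Sequence; finish is now 9 hours.

9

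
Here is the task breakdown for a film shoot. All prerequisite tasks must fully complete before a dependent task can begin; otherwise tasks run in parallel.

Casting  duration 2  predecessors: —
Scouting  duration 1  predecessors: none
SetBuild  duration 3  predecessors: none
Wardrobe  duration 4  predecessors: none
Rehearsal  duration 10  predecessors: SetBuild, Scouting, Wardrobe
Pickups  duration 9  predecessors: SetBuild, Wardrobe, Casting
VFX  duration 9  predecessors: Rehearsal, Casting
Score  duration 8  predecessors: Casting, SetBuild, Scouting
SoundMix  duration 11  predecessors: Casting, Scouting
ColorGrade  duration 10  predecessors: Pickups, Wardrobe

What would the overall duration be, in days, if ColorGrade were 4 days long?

23

Actual critical path: Wardrobe→Pickups→ColorGrade = 4+9+10 = 23 ⇒ 23 days.
ColorGrade is on the critical path; changing it to 4 makes that path 17 days.
The binding chain switches to Wardrobe→Rehearsal→VFX = 4+10+9 = 23; finish 23 days.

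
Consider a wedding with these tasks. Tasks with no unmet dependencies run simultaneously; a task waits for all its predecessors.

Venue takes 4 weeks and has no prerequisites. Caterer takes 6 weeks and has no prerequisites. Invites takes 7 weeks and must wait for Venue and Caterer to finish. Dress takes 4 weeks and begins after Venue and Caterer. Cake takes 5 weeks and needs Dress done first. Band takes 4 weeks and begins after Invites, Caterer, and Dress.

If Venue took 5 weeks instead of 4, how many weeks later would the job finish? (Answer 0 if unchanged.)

0

Actual critical path: Caterer→Invites→Band = 6+7+4 = 17 ⇒ 17 weeks.
Venue is off the critical path — its longest chain is 15 weeks, giving 2 of slack.
No other chain overtakes it, so the finish is 17 weeks.
Change in finish: 17 − 17 = +0 weeks.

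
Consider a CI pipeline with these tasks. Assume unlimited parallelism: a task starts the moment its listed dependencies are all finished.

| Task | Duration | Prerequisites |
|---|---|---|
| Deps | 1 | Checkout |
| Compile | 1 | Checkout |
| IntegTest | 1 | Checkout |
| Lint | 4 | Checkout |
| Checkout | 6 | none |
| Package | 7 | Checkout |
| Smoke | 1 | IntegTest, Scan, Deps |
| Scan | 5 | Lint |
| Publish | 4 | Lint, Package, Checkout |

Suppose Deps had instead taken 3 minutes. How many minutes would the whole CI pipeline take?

17

Critical path before the change: Checkout→Package→Publish = 6+7+4 = 17 giving 17 minutes.
Deps is off the critical path — its longest chain is 8 minutes, giving 9 of slack.
The critical path is still Checkout→Package→Publish; finish is now 17 minutes.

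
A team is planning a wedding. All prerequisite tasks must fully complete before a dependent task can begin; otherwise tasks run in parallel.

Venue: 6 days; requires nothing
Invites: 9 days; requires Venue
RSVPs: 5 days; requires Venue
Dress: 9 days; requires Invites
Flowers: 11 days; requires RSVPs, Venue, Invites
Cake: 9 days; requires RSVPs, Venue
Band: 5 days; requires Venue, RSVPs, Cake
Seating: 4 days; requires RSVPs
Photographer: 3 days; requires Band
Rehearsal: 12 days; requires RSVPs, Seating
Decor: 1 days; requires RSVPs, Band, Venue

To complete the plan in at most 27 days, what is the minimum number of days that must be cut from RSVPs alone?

1

Current finish: 28 days; target: 27.
RSVPs is on every critical path, so each day cut from RSVPs cuts the finish by one (this holds down to a finish of 26).
Need 28 − 27 = 1 day off RSVPs → RSVPs becomes 4 days, finish becomes 27.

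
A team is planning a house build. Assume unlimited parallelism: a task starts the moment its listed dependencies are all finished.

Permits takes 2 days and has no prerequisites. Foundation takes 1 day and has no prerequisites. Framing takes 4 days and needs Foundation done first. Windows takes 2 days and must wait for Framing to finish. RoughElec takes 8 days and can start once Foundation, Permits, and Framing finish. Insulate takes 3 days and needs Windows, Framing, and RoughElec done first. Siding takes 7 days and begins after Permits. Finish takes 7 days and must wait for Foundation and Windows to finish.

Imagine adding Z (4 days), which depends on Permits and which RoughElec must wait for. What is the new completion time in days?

17

Originally the schedule takes 16 days.
With Z inserted, RoughElec now waits for max(Foundation, Permits, Framing, Z).
New critical path: Permits→Z→RoughElec→Insulate = 2+4+8+3 = 17 ⇒ 17 days.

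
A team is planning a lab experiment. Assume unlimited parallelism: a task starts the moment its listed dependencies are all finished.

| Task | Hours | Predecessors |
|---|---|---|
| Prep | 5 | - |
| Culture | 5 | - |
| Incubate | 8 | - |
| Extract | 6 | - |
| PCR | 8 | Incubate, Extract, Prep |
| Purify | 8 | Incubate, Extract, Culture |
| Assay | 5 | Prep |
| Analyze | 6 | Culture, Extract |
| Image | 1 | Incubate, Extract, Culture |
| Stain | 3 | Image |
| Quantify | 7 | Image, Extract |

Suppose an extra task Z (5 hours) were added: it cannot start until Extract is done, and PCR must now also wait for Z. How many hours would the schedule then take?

Originally the schedule takes 16 hours.
With Z inserted, PCR now waits for max(Incubate, Extract, Prep, Z).
New critical path: Extract→Z→PCR = 6+5+8 = 19 ⇒ 19 hours.

19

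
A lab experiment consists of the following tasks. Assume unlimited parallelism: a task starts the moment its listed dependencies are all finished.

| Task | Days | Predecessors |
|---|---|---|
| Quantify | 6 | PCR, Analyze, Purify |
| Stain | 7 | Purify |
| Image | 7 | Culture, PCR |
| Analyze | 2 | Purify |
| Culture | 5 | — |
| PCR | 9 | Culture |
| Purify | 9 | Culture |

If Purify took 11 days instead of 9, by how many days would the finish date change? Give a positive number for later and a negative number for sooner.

2

Critical path before the change: Culture→Purify→Analyze→Quantify = 5+9+2+6 = 22 giving 22 days.
Purify is on the critical path; changing it to 11 makes that path 24 days.
That remains the longest chain; total 24 days.
Change in finish: 24 − 22 = +2 days.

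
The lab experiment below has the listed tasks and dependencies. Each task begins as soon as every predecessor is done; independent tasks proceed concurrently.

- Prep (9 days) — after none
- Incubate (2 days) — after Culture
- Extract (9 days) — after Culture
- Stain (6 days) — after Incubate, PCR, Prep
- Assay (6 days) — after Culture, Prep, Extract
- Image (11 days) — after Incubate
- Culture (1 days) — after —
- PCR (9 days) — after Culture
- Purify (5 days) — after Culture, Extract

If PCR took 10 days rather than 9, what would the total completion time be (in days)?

Critical path before the change: Culture→PCR→Stain = 1+9+6 = 16 giving 16 days.
PCR lies on that path, so at 10 days the path becomes 17 days.
No other chain overtakes it, so the finish is 17 days.

17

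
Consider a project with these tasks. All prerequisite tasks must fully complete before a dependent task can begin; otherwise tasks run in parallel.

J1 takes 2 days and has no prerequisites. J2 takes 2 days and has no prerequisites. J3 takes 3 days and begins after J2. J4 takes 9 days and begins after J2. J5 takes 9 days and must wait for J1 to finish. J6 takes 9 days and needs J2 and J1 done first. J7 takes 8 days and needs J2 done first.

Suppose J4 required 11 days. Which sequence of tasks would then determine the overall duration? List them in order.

Baseline: J2→J4 = 2+9 = 11 → 11 days.
Since J4 is critical, the +2 change carries straight to that chain (now 13 days).
That remains the longest chain; total 13 days.

J2, J4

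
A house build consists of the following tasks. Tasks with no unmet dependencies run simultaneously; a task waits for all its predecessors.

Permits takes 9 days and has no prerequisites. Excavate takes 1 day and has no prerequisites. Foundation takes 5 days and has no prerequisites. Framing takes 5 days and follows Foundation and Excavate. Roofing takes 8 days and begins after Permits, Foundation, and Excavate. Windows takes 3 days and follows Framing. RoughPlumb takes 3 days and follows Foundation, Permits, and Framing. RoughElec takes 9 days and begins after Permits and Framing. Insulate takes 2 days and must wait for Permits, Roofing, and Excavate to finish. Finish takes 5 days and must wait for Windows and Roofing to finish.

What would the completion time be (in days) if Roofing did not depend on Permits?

19

With the dependency in place, Permits→Roofing→Finish = 9+8+5 = 22 sets the finish at 22 days.
Without Permits→Roofing, Roofing's earliest start moves from 9 to 5.
New critical path: Foundation→Framing→RoughElec = 5+5+9 = 19 ⇒ 19 days.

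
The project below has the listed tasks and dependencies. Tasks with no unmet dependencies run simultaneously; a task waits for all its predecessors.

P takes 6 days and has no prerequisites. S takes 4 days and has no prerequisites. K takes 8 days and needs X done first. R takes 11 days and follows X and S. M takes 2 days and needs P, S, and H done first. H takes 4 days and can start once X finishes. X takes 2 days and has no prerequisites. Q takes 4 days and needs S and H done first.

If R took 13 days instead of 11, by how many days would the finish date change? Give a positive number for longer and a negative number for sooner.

2

Baseline: S→R = 4+11 = 15 → 15 days.
R is on the critical path; changing it to 13 makes that path 17 days.
No other chain overtakes it, so the finish is 17 days.
Change in finish: 17 − 15 = +2 days.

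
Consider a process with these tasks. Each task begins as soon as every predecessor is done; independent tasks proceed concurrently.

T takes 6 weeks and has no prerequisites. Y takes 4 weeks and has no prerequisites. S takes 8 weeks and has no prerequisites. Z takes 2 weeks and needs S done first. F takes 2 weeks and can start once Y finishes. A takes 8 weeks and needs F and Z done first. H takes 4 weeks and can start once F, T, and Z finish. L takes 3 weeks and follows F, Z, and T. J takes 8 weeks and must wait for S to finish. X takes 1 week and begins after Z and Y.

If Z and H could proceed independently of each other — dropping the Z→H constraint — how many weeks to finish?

With the dependency in place, S→Z→A = 8+2+8 = 18 sets the finish at 18 weeks.
Without Z→H, H's earliest start moves from 10 to 6.
After: S→Z→A = 8+2+8 = 18 → 18 weeks.

18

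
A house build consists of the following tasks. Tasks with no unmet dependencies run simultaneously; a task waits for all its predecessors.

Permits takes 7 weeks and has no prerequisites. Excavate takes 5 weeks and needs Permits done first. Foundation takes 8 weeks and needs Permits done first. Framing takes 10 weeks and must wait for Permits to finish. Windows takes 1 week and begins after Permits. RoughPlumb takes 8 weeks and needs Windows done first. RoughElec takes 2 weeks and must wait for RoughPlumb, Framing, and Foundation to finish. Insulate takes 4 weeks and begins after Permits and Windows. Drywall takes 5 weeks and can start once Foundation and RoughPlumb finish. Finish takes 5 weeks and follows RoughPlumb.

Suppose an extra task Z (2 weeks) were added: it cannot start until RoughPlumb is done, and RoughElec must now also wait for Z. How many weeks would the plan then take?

21

Originally the plan takes 21 weeks.
With Z inserted, RoughElec now waits for max(RoughPlumb, Framing, Foundation, Z).
New critical path: Permits→Windows→RoughPlumb→Drywall = 7+1+8+5 = 21 ⇒ 21 weeks.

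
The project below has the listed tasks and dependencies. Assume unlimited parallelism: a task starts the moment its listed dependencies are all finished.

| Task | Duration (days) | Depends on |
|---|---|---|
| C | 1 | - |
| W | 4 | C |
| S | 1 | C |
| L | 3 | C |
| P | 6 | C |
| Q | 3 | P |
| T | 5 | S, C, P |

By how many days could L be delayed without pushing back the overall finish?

8

The longest chain is C→P→T = 1+6+5 = 12; overall finish 12 days.
L finishes as early as 4 and must finish by 12.
Float = 12 − 4 = 8.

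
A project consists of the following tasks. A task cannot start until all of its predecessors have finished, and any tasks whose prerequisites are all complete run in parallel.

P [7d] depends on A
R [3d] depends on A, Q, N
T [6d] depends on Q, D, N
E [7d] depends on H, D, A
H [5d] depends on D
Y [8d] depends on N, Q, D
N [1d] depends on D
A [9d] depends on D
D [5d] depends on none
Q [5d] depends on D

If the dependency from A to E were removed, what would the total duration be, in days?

Original critical path: D→A→E = 5+9+7 = 21 ⇒ 21 days.
Without A→E, E's earliest start moves from 14 to 10.
New critical path: D→A→P = 5+9+7 = 21 ⇒ 21 days.

21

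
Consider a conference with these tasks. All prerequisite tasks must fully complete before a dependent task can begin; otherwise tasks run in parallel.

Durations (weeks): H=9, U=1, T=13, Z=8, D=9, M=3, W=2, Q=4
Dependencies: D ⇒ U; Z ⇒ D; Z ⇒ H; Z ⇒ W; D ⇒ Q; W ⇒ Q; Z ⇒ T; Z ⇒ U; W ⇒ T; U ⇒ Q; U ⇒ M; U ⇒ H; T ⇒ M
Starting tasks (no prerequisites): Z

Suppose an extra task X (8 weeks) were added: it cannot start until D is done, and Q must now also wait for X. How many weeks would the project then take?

Originally the project takes 27 weeks.
With X inserted, Q now waits for max(D, U, W, X).
New critical path: Z→D→X→Q = 8+9+8+4 = 29 ⇒ 29 weeks.

29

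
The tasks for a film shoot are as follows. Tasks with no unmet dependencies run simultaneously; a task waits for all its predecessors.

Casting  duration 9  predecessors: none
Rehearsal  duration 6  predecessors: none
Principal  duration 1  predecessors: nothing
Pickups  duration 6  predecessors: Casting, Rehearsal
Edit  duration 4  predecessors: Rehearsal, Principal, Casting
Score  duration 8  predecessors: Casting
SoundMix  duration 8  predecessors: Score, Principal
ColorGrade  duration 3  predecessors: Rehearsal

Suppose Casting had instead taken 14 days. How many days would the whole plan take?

Actual critical path: Casting→Score→SoundMix = 9+8+8 = 25 ⇒ 25 days.
Casting is on the critical path; changing it to 14 makes that path 30 days.
No other chain overtakes it, so the finish is 30 days.

30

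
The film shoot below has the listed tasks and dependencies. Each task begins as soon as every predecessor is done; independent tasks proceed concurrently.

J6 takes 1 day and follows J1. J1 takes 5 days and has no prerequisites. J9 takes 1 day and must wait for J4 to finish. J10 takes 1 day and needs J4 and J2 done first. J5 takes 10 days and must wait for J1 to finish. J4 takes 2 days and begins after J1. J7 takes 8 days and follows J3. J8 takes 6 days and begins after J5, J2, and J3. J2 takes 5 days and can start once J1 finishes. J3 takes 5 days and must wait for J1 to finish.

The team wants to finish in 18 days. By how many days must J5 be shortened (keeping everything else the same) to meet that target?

3

Current finish: 21 days; target: 18.
J5 is on every critical path, so each day cut from J5 cuts the finish by one (this holds down to a finish of 18).
Need 21 − 18 = 3 days off J5 → J5 becomes 7 days, finish becomes 18.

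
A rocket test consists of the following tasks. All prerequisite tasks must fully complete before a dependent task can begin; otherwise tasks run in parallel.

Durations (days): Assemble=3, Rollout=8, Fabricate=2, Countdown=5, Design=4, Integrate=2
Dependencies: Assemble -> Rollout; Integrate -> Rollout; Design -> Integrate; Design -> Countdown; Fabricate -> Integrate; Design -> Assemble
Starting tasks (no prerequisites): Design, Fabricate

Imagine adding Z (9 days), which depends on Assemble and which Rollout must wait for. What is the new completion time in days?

Originally the rocket test takes 15 days.
With Z inserted, Rollout now waits for max(Assemble, Integrate, Z).
New critical path: Design→Assemble→Z→Rollout = 4+3+9+8 = 24 ⇒ 24 days.

24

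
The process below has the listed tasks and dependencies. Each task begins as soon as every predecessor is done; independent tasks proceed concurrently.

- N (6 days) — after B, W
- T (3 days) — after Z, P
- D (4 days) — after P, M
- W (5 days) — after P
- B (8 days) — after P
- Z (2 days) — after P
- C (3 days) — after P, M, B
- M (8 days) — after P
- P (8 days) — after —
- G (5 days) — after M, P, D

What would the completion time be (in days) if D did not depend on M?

Original critical path: P→M→D→G = 8+8+4+5 = 25 ⇒ 25 days.
Without M→D, D's earliest start moves from 16 to 8.
The longest chain is now P→B→N = 8+8+6 = 22, so the plan takes 22 days.

22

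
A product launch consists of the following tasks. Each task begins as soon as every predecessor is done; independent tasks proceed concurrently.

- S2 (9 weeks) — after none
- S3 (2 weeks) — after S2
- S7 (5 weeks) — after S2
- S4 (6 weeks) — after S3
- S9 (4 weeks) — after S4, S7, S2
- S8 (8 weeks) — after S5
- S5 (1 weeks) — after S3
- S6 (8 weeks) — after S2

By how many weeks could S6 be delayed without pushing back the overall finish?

The longest chain is S2→S3→S4→S9 = 9+2+6+4 = 21; overall finish 21 weeks.
S6 finishes as early as 17 and must finish by 21.
Float = 21 − 17 = 4.

4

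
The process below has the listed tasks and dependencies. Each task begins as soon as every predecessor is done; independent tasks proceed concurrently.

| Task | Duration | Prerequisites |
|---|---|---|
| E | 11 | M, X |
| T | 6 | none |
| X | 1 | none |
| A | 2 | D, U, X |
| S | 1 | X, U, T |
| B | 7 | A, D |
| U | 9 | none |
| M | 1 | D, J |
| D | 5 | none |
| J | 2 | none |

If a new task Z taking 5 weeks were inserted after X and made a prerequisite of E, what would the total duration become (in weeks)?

Originally the schedule takes 18 weeks.
With Z inserted, E now waits for max(M, X, Z).
New critical path: U→A→B = 9+2+7 = 18 ⇒ 18 weeks.

18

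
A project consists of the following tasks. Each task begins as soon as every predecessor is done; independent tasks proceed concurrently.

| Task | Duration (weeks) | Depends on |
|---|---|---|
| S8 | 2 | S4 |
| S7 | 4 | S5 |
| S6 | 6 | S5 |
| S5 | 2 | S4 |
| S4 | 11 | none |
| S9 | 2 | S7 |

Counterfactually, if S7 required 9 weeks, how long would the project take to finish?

24

Critical path before the change: S4→S5→S7→S9 = 11+2+4+2 = 19 giving 19 weeks.
S7 is on the critical path; changing it to 9 makes that path 24 weeks.
No other chain overtakes it, so the finish is 24 weeks.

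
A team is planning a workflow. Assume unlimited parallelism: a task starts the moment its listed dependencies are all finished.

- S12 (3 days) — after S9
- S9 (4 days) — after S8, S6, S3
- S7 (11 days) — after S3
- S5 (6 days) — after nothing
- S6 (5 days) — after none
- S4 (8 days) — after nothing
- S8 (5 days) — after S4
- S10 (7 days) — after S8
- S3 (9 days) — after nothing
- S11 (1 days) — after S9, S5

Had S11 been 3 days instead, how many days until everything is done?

20

Critical path before the change: S3→S7 = 9+11 = 20 giving 20 days.
S11 has 2 days of float (longest path through it is 18).
That remains the longest chain; total 20 days.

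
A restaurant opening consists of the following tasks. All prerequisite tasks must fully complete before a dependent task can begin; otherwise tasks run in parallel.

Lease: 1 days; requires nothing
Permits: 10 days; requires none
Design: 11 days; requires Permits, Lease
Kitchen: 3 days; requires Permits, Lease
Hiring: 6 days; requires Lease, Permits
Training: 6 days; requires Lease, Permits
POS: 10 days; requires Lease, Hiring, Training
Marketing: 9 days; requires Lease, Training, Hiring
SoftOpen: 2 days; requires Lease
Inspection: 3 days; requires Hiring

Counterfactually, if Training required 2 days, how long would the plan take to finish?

Critical path before the change: Permits→Training→POS = 10+6+10 = 26 giving 26 days.
Training lies on that path, so at 2 days the path becomes 22 days.
Now Permits→Hiring→POS = 10+6+10 = 26 is longest, so the finish becomes 26 days.

26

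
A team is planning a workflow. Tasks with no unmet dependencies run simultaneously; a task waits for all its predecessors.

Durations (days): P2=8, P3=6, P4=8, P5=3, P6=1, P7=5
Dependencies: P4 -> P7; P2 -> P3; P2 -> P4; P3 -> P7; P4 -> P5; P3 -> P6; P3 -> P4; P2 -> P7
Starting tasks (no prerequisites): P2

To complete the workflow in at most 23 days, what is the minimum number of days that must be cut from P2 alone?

4

Current finish: 27 days; target: 23.
P2 is on every critical path, so each day cut from P2 cuts the finish by one (this holds down to a finish of 20).
Need 27 − 23 = 4 days off P2 → P2 becomes 4 days, finish becomes 23.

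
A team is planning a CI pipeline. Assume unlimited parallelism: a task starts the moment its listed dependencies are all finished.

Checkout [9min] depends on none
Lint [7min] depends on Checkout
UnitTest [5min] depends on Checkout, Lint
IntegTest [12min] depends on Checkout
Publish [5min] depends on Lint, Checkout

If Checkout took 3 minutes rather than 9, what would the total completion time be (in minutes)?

Actual critical path: Checkout→Lint→UnitTest = 9+7+5 = 21 ⇒ 21 minutes.
Since Checkout is critical, the -6 change carries straight to that chain (now 15 minutes).
That remains the longest chain; total 15 minutes.

15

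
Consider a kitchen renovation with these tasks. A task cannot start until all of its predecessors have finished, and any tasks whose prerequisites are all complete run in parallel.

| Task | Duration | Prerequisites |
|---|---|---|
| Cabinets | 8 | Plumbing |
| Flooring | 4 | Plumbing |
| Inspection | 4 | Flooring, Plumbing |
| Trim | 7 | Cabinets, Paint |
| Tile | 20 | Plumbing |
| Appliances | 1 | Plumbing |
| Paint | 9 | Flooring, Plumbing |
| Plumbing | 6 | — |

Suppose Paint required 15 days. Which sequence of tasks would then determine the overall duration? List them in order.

Plumbing, Flooring, Paint, Trim

Critical path before the change: Plumbing→Flooring→Paint→Trim = 6+4+9+7 = 26 giving 26 days.
Paint lies on that path, so at 15 days the path becomes 32 days.
No other chain overtakes it, so the finish is 32 days.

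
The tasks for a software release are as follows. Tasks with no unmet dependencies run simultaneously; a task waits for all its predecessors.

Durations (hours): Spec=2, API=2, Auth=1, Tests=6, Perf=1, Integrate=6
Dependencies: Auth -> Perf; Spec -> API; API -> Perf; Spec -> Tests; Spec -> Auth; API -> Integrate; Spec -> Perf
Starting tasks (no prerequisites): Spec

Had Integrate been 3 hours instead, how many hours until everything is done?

Baseline: Spec→API→Integrate = 2+2+6 = 10 → 10 hours.
Integrate lies on that path, so at 3 hours the path becomes 7 hours.
The binding chain switches to Spec→Tests = 2+6 = 8; finish 8 hours.

8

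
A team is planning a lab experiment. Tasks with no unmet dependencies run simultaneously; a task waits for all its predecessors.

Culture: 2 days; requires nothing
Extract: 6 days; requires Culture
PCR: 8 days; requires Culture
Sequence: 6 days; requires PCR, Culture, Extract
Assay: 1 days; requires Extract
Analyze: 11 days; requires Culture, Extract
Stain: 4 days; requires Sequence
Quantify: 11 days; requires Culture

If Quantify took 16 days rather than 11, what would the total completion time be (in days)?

Baseline: Culture→PCR→Sequence→Stain = 2+8+6+4 = 20 → 20 days.
Quantify has 7 days of float (longest path through it is 13).
No other chain overtakes it, so the finish is 20 days.

20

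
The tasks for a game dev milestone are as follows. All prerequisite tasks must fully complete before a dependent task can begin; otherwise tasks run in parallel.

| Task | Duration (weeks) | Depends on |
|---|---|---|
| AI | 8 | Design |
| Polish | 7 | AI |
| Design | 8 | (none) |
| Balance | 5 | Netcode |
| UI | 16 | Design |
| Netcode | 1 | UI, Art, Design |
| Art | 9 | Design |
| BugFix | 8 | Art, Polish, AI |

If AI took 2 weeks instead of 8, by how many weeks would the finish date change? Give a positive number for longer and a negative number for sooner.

Critical path before the change: Design→AI→Polish→BugFix = 8+8+7+8 = 31 giving 31 weeks.
AI is on the critical path; changing it to 2 makes that path 25 weeks.
Now Design→UI→Netcode→Balance = 8+16+1+5 = 30 is longest, so the finish becomes 30 weeks.
Change in finish: 30 − 31 = -1 weeks.

-1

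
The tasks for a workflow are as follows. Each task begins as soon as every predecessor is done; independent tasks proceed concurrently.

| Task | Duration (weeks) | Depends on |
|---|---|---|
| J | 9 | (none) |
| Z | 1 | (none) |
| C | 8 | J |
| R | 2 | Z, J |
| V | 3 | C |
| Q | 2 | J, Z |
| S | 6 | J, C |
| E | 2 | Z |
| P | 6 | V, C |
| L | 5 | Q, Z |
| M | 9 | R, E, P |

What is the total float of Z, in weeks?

23

Critical path: J→C→V→P→M = 9+8+3+6+9 = 35, so the finish is 35 weeks.
The longest chain containing Z totals 12 weeks.
Float = 35 − 12 = 23.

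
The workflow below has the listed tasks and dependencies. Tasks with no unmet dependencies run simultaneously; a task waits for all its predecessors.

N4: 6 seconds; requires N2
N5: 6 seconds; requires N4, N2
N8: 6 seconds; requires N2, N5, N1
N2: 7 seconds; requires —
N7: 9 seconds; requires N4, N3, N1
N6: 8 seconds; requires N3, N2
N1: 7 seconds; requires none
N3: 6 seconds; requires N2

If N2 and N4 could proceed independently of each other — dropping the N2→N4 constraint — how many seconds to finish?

22

With the dependency in place, N2→N4→N5→N8 = 7+6+6+6 = 25 sets the finish at 25 seconds.
Without N2→N4, N4's earliest start moves from 7 to 0.
After: N2→N3→N7 = 7+6+9 = 22 → 22 seconds.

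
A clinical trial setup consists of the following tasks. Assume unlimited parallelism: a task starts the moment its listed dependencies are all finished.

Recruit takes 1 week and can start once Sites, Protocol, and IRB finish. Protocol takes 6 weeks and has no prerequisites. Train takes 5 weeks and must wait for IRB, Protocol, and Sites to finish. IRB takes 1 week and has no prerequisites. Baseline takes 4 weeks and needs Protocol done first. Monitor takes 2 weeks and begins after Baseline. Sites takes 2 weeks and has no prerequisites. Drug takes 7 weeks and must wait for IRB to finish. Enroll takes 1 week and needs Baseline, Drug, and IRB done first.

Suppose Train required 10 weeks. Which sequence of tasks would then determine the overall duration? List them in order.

Protocol, Train

As given, the longest chain is Protocol→Baseline→Monitor = 6+4+2 = 12, so the finish is 12 weeks.
The longest path through Train is only 11 weeks, so Train has float 1.
The binding chain switches to Protocol→Train = 6+10 = 16; finish 16 weeks.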